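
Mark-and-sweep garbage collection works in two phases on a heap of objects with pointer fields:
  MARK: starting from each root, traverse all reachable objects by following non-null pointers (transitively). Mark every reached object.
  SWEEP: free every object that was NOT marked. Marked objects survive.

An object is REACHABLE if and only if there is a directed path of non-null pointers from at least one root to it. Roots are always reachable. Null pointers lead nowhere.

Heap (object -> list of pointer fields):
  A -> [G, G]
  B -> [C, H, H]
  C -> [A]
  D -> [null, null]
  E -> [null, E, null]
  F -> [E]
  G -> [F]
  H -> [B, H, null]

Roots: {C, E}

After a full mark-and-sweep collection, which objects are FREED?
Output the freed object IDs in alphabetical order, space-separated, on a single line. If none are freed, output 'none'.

Roots: C E
Mark C: refs=A, marked=C
Mark E: refs=null E null, marked=C E
Mark A: refs=G G, marked=A C E
Mark G: refs=F, marked=A C E G
Mark F: refs=E, marked=A C E F G
Unmarked (collected): B D H

Answer: B D H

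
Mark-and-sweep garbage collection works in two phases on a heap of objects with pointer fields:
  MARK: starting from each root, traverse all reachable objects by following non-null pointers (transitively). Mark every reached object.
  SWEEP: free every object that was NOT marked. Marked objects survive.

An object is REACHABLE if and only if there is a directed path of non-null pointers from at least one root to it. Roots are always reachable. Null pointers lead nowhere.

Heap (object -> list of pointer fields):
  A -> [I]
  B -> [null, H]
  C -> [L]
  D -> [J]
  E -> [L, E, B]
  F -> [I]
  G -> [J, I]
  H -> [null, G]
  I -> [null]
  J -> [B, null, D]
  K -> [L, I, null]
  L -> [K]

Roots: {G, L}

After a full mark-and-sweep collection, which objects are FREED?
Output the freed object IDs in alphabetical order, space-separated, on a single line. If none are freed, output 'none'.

Answer: A C E F

Derivation:
Roots: G L
Mark G: refs=J I, marked=G
Mark L: refs=K, marked=G L
Mark J: refs=B null D, marked=G J L
Mark I: refs=null, marked=G I J L
Mark K: refs=L I null, marked=G I J K L
Mark B: refs=null H, marked=B G I J K L
Mark D: refs=J, marked=B D G I J K L
Mark H: refs=null G, marked=B D G H I J K L
Unmarked (collected): A C E F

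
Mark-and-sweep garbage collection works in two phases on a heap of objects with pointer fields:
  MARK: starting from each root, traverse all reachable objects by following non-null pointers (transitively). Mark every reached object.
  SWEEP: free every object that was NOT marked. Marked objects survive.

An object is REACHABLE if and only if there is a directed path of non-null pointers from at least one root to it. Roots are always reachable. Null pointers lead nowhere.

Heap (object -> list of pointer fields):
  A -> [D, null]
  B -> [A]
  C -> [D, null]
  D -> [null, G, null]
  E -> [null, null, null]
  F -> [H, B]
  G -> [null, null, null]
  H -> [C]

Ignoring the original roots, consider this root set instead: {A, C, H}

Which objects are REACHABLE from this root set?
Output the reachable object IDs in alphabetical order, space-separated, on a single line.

Roots: A C H
Mark A: refs=D null, marked=A
Mark C: refs=D null, marked=A C
Mark H: refs=C, marked=A C H
Mark D: refs=null G null, marked=A C D H
Mark G: refs=null null null, marked=A C D G H
Unmarked (collected): B E F

Answer: A C D G H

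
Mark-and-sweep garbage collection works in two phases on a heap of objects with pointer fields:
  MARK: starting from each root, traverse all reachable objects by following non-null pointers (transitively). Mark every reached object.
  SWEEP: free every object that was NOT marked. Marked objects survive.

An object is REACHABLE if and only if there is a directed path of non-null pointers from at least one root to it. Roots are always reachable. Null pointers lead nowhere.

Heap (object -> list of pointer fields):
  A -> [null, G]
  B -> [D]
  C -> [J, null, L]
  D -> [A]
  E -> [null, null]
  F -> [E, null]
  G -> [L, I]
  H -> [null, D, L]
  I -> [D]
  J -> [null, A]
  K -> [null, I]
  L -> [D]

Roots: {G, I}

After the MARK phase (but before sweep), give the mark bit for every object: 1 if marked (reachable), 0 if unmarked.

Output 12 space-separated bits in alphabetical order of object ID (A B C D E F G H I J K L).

Roots: G I
Mark G: refs=L I, marked=G
Mark I: refs=D, marked=G I
Mark L: refs=D, marked=G I L
Mark D: refs=A, marked=D G I L
Mark A: refs=null G, marked=A D G I L
Unmarked (collected): B C E F H J K

Answer: 1 0 0 1 0 0 1 0 1 0 0 1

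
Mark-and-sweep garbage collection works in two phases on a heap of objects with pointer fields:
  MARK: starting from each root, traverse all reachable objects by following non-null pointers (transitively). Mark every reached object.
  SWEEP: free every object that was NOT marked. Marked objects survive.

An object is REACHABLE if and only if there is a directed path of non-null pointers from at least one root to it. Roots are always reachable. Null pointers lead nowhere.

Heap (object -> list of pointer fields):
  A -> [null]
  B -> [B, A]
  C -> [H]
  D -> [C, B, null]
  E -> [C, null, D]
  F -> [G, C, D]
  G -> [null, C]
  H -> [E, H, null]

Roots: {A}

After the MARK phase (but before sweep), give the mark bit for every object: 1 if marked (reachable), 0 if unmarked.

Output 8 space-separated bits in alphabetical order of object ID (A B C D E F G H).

Answer: 1 0 0 0 0 0 0 0

Derivation:
Roots: A
Mark A: refs=null, marked=A
Unmarked (collected): B C D E F G H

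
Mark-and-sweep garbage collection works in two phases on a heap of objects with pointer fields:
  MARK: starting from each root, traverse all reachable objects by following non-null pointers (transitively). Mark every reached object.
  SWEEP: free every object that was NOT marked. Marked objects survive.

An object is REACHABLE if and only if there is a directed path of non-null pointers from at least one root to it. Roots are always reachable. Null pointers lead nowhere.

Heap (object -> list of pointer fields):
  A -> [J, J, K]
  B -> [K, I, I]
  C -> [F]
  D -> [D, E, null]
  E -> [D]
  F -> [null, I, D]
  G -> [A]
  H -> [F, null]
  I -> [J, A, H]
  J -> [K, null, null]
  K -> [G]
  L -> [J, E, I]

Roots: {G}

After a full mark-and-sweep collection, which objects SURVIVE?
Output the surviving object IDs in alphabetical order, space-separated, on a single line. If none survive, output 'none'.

Answer: A G J K

Derivation:
Roots: G
Mark G: refs=A, marked=G
Mark A: refs=J J K, marked=A G
Mark J: refs=K null null, marked=A G J
Mark K: refs=G, marked=A G J K
Unmarked (collected): B C D E F H I L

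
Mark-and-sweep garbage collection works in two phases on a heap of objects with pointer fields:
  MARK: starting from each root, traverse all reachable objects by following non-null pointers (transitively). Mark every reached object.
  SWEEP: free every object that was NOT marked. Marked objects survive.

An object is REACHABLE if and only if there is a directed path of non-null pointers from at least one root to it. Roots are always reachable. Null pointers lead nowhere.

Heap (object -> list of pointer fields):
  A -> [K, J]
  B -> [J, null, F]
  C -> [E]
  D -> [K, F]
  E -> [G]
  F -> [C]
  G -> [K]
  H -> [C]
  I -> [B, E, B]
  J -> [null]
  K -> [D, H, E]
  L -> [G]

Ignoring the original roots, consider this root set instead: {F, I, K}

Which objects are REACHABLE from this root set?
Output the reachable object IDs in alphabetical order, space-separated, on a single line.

Answer: B C D E F G H I J K

Derivation:
Roots: F I K
Mark F: refs=C, marked=F
Mark I: refs=B E B, marked=F I
Mark K: refs=D H E, marked=F I K
Mark C: refs=E, marked=C F I K
Mark B: refs=J null F, marked=B C F I K
Mark E: refs=G, marked=B C E F I K
Mark D: refs=K F, marked=B C D E F I K
Mark H: refs=C, marked=B C D E F H I K
Mark J: refs=null, marked=B C D E F H I J K
Mark G: refs=K, marked=B C D E F G H I J K
Unmarked (collected): A L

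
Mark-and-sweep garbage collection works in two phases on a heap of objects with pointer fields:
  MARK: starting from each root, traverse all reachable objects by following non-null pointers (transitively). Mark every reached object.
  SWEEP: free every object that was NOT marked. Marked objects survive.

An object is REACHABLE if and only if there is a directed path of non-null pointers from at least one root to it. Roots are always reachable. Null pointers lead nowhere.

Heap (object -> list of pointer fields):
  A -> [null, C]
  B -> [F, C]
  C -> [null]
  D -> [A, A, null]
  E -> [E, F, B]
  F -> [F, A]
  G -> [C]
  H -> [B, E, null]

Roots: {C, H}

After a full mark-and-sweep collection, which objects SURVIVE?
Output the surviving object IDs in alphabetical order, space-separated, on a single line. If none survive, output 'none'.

Roots: C H
Mark C: refs=null, marked=C
Mark H: refs=B E null, marked=C H
Mark B: refs=F C, marked=B C H
Mark E: refs=E F B, marked=B C E H
Mark F: refs=F A, marked=B C E F H
Mark A: refs=null C, marked=A B C E F H
Unmarked (collected): D G

Answer: A B C E F H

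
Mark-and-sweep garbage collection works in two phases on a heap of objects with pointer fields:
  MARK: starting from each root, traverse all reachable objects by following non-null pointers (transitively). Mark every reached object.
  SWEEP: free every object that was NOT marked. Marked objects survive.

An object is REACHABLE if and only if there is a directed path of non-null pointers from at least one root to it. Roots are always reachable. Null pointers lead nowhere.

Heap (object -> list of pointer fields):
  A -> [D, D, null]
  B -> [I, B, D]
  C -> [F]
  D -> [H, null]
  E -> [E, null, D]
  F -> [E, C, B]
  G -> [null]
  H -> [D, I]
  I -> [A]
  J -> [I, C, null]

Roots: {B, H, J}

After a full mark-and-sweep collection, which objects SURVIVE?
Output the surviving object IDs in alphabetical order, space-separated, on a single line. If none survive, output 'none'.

Answer: A B C D E F H I J

Derivation:
Roots: B H J
Mark B: refs=I B D, marked=B
Mark H: refs=D I, marked=B H
Mark J: refs=I C null, marked=B H J
Mark I: refs=A, marked=B H I J
Mark D: refs=H null, marked=B D H I J
Mark C: refs=F, marked=B C D H I J
Mark A: refs=D D null, marked=A B C D H I J
Mark F: refs=E C B, marked=A B C D F H I J
Mark E: refs=E null D, marked=A B C D E F H I J
Unmarked (collected): G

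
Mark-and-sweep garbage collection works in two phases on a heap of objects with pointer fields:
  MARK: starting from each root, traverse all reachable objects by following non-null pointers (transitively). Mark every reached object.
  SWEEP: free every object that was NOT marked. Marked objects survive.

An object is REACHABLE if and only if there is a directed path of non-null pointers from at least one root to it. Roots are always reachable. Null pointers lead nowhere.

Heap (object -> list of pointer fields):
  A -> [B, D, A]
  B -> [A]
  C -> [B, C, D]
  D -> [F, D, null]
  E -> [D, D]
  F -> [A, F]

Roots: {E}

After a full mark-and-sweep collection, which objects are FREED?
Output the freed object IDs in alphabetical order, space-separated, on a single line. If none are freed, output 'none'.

Answer: C

Derivation:
Roots: E
Mark E: refs=D D, marked=E
Mark D: refs=F D null, marked=D E
Mark F: refs=A F, marked=D E F
Mark A: refs=B D A, marked=A D E F
Mark B: refs=A, marked=A B D E F
Unmarked (collected): C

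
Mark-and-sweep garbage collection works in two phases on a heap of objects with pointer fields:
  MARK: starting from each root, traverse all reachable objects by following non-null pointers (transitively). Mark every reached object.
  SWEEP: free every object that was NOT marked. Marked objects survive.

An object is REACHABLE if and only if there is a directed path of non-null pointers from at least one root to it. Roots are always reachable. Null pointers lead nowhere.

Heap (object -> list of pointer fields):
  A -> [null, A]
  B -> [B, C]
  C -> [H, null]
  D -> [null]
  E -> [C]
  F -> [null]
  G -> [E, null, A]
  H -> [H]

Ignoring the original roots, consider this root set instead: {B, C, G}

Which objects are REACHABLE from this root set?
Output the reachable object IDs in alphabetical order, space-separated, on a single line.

Answer: A B C E G H

Derivation:
Roots: B C G
Mark B: refs=B C, marked=B
Mark C: refs=H null, marked=B C
Mark G: refs=E null A, marked=B C G
Mark H: refs=H, marked=B C G H
Mark E: refs=C, marked=B C E G H
Mark A: refs=null A, marked=A B C E G H
Unmarked (collected): D F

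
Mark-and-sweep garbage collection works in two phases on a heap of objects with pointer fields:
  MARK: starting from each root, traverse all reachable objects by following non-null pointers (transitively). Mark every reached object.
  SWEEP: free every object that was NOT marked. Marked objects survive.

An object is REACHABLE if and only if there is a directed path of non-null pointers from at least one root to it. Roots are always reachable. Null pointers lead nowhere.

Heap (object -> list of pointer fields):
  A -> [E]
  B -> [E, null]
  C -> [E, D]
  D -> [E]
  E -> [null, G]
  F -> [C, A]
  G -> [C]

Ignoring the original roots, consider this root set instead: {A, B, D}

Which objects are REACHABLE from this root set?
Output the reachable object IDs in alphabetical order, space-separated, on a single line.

Answer: A B C D E G

Derivation:
Roots: A B D
Mark A: refs=E, marked=A
Mark B: refs=E null, marked=A B
Mark D: refs=E, marked=A B D
Mark E: refs=null G, marked=A B D E
Mark G: refs=C, marked=A B D E G
Mark C: refs=E D, marked=A B C D E G
Unmarked (collected): F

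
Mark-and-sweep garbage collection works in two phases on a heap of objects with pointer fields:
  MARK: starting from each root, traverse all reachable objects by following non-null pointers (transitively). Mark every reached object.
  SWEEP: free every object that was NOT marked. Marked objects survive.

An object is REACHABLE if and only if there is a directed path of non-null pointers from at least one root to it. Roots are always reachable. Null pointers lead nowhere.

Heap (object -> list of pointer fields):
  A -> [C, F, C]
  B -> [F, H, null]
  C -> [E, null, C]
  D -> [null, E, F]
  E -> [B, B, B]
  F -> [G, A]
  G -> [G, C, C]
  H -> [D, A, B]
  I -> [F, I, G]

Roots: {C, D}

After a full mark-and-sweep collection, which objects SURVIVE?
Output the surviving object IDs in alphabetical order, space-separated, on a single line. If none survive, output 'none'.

Answer: A B C D E F G H

Derivation:
Roots: C D
Mark C: refs=E null C, marked=C
Mark D: refs=null E F, marked=C D
Mark E: refs=B B B, marked=C D E
Mark F: refs=G A, marked=C D E F
Mark B: refs=F H null, marked=B C D E F
Mark G: refs=G C C, marked=B C D E F G
Mark A: refs=C F C, marked=A B C D E F G
Mark H: refs=D A B, marked=A B C D E F G H
Unmarked (collected): I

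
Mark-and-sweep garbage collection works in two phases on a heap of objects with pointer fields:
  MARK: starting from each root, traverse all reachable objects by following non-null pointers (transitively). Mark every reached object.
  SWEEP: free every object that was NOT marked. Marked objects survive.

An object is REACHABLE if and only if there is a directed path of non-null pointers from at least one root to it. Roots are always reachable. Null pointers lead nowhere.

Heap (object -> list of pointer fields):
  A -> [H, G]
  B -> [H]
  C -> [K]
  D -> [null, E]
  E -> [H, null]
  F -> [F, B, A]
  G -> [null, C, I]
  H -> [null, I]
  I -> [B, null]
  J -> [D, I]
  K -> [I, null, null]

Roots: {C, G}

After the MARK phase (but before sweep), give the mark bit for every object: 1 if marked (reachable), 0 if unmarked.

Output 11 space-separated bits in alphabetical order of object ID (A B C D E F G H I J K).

Answer: 0 1 1 0 0 0 1 1 1 0 1

Derivation:
Roots: C G
Mark C: refs=K, marked=C
Mark G: refs=null C I, marked=C G
Mark K: refs=I null null, marked=C G K
Mark I: refs=B null, marked=C G I K
Mark B: refs=H, marked=B C G I K
Mark H: refs=null I, marked=B C G H I K
Unmarked (collected): A D E F J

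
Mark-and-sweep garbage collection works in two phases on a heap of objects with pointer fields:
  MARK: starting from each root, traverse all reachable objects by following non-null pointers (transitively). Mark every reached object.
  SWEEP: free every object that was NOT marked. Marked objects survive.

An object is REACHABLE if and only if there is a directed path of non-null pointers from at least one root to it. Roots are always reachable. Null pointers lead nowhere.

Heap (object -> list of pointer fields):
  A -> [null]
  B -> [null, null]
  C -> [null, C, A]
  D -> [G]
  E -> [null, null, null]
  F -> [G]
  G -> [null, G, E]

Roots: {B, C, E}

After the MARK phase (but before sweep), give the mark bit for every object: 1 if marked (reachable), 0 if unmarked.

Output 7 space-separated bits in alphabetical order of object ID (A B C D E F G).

Answer: 1 1 1 0 1 0 0

Derivation:
Roots: B C E
Mark B: refs=null null, marked=B
Mark C: refs=null C A, marked=B C
Mark E: refs=null null null, marked=B C E
Mark A: refs=null, marked=A B C E
Unmarked (collected): D F G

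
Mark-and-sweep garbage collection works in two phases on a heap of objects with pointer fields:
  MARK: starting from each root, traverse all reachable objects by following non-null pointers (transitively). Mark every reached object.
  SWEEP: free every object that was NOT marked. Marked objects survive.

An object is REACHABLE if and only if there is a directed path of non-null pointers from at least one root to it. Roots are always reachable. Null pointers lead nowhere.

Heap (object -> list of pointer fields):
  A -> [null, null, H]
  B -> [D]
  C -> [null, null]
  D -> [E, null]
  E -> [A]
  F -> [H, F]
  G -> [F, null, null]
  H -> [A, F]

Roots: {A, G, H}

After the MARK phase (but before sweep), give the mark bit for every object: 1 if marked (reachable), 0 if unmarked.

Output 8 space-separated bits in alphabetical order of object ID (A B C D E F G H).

Answer: 1 0 0 0 0 1 1 1

Derivation:
Roots: A G H
Mark A: refs=null null H, marked=A
Mark G: refs=F null null, marked=A G
Mark H: refs=A F, marked=A G H
Mark F: refs=H F, marked=A F G H
Unmarked (collected): B C D E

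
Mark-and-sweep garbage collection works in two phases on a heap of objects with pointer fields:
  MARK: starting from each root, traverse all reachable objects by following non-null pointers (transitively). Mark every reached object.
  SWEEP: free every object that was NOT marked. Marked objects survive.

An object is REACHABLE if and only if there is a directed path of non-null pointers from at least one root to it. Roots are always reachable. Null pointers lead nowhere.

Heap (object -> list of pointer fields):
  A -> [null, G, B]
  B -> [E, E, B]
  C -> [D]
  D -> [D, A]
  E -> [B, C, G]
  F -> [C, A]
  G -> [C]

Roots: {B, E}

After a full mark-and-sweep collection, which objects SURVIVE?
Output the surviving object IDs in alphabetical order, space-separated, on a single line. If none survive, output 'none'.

Roots: B E
Mark B: refs=E E B, marked=B
Mark E: refs=B C G, marked=B E
Mark C: refs=D, marked=B C E
Mark G: refs=C, marked=B C E G
Mark D: refs=D A, marked=B C D E G
Mark A: refs=null G B, marked=A B C D E G
Unmarked (collected): F

Answer: A B C D E G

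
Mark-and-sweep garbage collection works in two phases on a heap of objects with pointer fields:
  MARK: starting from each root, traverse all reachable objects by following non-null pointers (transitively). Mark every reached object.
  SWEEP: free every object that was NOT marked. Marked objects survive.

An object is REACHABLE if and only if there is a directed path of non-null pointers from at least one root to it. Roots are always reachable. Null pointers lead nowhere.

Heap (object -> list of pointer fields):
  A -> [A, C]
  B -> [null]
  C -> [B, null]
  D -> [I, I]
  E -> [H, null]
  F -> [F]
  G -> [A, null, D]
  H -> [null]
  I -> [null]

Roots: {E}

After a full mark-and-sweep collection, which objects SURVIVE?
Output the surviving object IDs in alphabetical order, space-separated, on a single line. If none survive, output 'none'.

Answer: E H

Derivation:
Roots: E
Mark E: refs=H null, marked=E
Mark H: refs=null, marked=E H
Unmarked (collected): A B C D F G I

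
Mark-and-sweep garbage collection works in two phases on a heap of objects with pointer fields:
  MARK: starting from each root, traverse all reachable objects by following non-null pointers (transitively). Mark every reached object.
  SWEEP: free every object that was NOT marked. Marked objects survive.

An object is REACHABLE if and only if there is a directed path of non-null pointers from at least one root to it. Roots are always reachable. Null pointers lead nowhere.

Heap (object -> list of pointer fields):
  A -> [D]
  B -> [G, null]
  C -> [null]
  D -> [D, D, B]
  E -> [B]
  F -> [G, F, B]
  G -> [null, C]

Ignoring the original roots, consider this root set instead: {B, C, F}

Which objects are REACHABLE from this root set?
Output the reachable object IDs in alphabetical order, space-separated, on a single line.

Roots: B C F
Mark B: refs=G null, marked=B
Mark C: refs=null, marked=B C
Mark F: refs=G F B, marked=B C F
Mark G: refs=null C, marked=B C F G
Unmarked (collected): A D E

Answer: B C F G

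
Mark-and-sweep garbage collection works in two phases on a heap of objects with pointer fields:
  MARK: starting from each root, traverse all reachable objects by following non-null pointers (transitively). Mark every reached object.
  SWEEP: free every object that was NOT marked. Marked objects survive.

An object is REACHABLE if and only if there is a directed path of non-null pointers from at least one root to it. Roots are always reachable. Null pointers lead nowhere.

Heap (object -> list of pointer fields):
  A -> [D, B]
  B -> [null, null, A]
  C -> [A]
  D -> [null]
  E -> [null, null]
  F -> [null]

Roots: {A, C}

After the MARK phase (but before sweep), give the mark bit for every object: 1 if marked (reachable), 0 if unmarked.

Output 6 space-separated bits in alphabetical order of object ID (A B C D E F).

Roots: A C
Mark A: refs=D B, marked=A
Mark C: refs=A, marked=A C
Mark D: refs=null, marked=A C D
Mark B: refs=null null A, marked=A B C D
Unmarked (collected): E F

Answer: 1 1 1 1 0 0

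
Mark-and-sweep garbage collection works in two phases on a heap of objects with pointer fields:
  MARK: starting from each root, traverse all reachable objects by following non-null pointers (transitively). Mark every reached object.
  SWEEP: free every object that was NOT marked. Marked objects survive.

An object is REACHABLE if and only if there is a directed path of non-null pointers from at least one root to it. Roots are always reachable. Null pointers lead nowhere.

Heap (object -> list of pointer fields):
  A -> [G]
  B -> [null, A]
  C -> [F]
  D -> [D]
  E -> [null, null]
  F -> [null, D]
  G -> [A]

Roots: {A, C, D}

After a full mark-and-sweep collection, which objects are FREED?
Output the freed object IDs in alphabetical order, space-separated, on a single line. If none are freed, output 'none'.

Answer: B E

Derivation:
Roots: A C D
Mark A: refs=G, marked=A
Mark C: refs=F, marked=A C
Mark D: refs=D, marked=A C D
Mark G: refs=A, marked=A C D G
Mark F: refs=null D, marked=A C D F G
Unmarked (collected): B E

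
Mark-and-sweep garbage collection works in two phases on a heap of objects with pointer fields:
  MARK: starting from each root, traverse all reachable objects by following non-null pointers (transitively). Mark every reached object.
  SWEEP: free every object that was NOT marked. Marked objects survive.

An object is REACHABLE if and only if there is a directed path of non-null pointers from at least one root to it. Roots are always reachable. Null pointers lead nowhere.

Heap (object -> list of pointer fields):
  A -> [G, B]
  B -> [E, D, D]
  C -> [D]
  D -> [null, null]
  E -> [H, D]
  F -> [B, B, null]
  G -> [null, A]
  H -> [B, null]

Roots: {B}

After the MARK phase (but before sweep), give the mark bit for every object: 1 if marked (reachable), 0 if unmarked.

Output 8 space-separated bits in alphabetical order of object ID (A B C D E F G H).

Answer: 0 1 0 1 1 0 0 1

Derivation:
Roots: B
Mark B: refs=E D D, marked=B
Mark E: refs=H D, marked=B E
Mark D: refs=null null, marked=B D E
Mark H: refs=B null, marked=B D E H
Unmarked (collected): A C F G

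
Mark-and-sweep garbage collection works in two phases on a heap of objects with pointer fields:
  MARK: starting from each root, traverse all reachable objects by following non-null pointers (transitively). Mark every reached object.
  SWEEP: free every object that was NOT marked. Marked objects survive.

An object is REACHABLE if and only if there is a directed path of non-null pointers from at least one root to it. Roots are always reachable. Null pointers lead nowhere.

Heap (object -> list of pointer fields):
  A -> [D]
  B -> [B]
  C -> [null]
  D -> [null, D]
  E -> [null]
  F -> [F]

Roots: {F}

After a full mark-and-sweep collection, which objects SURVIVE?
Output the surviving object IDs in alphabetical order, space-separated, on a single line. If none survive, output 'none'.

Answer: F

Derivation:
Roots: F
Mark F: refs=F, marked=F
Unmarked (collected): A B C D E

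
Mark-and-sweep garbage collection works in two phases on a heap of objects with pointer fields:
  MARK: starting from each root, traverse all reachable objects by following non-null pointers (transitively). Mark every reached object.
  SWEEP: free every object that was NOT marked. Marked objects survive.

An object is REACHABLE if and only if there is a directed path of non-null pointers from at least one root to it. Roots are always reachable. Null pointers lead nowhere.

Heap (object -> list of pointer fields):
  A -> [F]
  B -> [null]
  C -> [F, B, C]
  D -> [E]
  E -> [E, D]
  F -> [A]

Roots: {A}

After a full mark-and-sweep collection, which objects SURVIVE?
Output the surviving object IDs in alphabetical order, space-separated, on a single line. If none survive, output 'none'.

Answer: A F

Derivation:
Roots: A
Mark A: refs=F, marked=A
Mark F: refs=A, marked=A F
Unmarked (collected): B C D E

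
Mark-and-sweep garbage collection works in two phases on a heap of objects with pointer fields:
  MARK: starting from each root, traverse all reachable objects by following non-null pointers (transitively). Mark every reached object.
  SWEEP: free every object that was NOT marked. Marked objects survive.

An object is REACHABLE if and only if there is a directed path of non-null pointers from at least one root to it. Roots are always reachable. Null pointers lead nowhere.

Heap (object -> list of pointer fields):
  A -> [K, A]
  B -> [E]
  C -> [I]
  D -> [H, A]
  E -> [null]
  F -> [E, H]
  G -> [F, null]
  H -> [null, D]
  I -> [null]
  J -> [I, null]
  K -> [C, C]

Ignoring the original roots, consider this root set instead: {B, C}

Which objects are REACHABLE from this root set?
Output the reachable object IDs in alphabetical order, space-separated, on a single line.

Roots: B C
Mark B: refs=E, marked=B
Mark C: refs=I, marked=B C
Mark E: refs=null, marked=B C E
Mark I: refs=null, marked=B C E I
Unmarked (collected): A D F G H J K

Answer: B C E I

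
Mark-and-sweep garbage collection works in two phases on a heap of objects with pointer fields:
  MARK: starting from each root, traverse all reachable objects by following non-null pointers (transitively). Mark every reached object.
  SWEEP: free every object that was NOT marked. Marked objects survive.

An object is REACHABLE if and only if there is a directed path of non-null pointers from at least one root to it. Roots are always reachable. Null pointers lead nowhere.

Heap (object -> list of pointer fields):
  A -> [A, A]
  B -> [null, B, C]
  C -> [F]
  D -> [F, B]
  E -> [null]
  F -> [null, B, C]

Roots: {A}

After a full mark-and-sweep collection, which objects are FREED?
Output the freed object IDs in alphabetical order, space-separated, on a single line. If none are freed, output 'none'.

Answer: B C D E F

Derivation:
Roots: A
Mark A: refs=A A, marked=A
Unmarked (collected): B C D E F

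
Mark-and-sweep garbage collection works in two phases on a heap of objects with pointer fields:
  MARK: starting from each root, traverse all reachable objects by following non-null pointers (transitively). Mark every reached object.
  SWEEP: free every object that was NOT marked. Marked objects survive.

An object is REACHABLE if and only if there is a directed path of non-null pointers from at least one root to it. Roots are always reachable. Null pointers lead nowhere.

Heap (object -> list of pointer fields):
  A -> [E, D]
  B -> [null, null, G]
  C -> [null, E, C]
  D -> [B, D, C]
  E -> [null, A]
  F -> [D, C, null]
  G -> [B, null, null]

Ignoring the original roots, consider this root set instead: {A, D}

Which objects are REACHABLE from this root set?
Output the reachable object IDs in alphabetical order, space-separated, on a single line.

Roots: A D
Mark A: refs=E D, marked=A
Mark D: refs=B D C, marked=A D
Mark E: refs=null A, marked=A D E
Mark B: refs=null null G, marked=A B D E
Mark C: refs=null E C, marked=A B C D E
Mark G: refs=B null null, marked=A B C D E G
Unmarked (collected): F

Answer: A B C D E G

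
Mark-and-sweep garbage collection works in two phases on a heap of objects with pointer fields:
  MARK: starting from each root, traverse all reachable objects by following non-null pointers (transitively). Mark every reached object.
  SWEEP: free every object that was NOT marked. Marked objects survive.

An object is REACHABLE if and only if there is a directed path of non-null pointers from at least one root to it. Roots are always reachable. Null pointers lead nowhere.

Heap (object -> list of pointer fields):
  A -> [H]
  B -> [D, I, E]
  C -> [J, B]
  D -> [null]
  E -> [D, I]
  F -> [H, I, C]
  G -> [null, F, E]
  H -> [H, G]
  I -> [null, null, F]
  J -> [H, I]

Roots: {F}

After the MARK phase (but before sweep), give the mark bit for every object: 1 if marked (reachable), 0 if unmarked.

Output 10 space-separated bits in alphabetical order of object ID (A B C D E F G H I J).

Answer: 0 1 1 1 1 1 1 1 1 1

Derivation:
Roots: F
Mark F: refs=H I C, marked=F
Mark H: refs=H G, marked=F H
Mark I: refs=null null F, marked=F H I
Mark C: refs=J B, marked=C F H I
Mark G: refs=null F E, marked=C F G H I
Mark J: refs=H I, marked=C F G H I J
Mark B: refs=D I E, marked=B C F G H I J
Mark E: refs=D I, marked=B C E F G H I J
Mark D: refs=null, marked=B C D E F G H I J
Unmarked (collected): A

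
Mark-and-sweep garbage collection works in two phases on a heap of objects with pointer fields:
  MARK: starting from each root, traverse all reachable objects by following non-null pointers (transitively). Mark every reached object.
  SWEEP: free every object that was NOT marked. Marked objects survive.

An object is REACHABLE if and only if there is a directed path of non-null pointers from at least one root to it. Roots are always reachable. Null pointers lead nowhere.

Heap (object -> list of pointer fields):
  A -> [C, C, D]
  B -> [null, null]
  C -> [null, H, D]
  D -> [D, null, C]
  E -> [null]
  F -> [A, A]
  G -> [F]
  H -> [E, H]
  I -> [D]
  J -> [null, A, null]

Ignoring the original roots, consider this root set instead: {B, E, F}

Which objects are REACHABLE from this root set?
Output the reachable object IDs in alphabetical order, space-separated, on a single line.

Answer: A B C D E F H

Derivation:
Roots: B E F
Mark B: refs=null null, marked=B
Mark E: refs=null, marked=B E
Mark F: refs=A A, marked=B E F
Mark A: refs=C C D, marked=A B E F
Mark C: refs=null H D, marked=A B C E F
Mark D: refs=D null C, marked=A B C D E F
Mark H: refs=E H, marked=A B C D E F H
Unmarked (collected): G I J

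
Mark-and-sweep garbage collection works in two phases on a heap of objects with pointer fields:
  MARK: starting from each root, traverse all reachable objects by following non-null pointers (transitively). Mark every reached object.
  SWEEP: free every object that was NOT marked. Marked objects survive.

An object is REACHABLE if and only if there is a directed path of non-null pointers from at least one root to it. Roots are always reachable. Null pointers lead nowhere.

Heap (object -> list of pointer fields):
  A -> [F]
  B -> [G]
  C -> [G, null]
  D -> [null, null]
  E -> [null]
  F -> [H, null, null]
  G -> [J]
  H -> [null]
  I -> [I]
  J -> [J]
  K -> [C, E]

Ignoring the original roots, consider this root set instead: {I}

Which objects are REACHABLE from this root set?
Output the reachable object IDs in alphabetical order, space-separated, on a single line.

Roots: I
Mark I: refs=I, marked=I
Unmarked (collected): A B C D E F G H J K

Answer: I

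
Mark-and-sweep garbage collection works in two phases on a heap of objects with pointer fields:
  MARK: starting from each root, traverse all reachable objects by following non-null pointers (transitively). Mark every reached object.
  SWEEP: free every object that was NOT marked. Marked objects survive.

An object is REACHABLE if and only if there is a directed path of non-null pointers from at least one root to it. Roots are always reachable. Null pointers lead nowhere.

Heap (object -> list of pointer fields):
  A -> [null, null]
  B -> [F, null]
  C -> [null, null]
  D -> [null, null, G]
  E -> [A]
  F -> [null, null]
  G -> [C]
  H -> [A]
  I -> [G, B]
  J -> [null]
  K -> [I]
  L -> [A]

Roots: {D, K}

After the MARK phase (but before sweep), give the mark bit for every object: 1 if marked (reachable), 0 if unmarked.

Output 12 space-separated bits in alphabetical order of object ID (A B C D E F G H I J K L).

Roots: D K
Mark D: refs=null null G, marked=D
Mark K: refs=I, marked=D K
Mark G: refs=C, marked=D G K
Mark I: refs=G B, marked=D G I K
Mark C: refs=null null, marked=C D G I K
Mark B: refs=F null, marked=B C D G I K
Mark F: refs=null null, marked=B C D F G I K
Unmarked (collected): A E H J L

Answer: 0 1 1 1 0 1 1 0 1 0 1 0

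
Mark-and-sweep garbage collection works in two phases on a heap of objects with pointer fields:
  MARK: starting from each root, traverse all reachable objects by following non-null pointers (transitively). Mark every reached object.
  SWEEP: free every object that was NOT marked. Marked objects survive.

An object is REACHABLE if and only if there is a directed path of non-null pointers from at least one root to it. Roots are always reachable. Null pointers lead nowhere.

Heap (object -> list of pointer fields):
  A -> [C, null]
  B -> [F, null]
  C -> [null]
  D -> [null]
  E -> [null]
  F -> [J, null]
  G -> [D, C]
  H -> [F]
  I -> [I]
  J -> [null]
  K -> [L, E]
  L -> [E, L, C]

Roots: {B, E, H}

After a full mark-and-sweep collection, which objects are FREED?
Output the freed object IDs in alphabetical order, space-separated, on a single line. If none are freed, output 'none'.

Answer: A C D G I K L

Derivation:
Roots: B E H
Mark B: refs=F null, marked=B
Mark E: refs=null, marked=B E
Mark H: refs=F, marked=B E H
Mark F: refs=J null, marked=B E F H
Mark J: refs=null, marked=B E F H J
Unmarked (collected): A C D G I K L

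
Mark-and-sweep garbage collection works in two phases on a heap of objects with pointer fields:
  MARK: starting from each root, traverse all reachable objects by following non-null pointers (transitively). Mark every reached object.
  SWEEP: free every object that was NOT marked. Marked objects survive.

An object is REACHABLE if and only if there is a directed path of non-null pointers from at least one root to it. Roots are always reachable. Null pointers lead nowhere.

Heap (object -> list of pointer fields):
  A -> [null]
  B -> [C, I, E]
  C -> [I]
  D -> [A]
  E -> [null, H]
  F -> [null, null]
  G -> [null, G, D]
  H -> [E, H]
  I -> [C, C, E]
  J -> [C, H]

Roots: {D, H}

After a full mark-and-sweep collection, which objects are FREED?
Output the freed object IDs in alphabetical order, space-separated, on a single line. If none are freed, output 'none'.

Roots: D H
Mark D: refs=A, marked=D
Mark H: refs=E H, marked=D H
Mark A: refs=null, marked=A D H
Mark E: refs=null H, marked=A D E H
Unmarked (collected): B C F G I J

Answer: B C F G I J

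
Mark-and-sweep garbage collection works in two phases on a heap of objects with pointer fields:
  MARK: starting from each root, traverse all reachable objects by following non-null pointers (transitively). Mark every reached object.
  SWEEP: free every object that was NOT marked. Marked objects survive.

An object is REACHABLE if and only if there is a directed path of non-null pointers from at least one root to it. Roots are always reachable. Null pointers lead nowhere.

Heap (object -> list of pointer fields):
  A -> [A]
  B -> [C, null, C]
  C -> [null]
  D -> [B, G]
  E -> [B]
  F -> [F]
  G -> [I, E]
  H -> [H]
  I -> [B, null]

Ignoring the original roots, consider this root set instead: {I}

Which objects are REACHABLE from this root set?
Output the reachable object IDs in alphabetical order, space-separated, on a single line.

Roots: I
Mark I: refs=B null, marked=I
Mark B: refs=C null C, marked=B I
Mark C: refs=null, marked=B C I
Unmarked (collected): A D E F G H

Answer: B C I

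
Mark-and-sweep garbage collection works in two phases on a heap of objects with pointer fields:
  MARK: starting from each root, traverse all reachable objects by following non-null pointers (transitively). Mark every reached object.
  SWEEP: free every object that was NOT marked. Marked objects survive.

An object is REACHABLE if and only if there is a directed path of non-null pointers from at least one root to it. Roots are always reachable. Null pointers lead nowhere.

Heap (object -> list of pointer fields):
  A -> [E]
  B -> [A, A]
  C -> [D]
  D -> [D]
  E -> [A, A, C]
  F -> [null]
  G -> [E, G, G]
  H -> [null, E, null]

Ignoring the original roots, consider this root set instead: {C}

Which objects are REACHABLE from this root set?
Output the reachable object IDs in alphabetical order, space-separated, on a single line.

Roots: C
Mark C: refs=D, marked=C
Mark D: refs=D, marked=C D
Unmarked (collected): A B E F G H

Answer: C D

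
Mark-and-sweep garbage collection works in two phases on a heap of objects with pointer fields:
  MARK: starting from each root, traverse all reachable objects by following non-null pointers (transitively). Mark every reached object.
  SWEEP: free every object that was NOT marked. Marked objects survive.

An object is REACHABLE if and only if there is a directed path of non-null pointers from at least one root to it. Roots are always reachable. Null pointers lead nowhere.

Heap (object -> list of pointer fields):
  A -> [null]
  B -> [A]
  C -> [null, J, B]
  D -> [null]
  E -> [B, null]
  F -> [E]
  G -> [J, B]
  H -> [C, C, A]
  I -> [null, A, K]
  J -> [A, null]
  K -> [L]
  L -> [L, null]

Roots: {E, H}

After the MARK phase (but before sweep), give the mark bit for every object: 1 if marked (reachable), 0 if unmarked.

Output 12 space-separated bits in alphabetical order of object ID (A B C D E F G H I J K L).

Roots: E H
Mark E: refs=B null, marked=E
Mark H: refs=C C A, marked=E H
Mark B: refs=A, marked=B E H
Mark C: refs=null J B, marked=B C E H
Mark A: refs=null, marked=A B C E H
Mark J: refs=A null, marked=A B C E H J
Unmarked (collected): D F G I K L

Answer: 1 1 1 0 1 0 0 1 0 1 0 0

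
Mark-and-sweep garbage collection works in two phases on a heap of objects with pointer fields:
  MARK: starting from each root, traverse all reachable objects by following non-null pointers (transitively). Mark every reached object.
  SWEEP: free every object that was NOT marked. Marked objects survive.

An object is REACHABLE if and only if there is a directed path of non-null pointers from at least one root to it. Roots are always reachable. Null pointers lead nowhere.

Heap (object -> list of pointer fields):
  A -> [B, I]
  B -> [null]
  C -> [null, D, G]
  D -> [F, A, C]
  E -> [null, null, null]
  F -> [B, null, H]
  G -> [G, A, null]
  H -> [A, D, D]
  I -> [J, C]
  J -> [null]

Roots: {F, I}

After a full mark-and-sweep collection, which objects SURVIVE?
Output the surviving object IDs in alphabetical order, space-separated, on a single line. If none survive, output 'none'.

Answer: A B C D F G H I J

Derivation:
Roots: F I
Mark F: refs=B null H, marked=F
Mark I: refs=J C, marked=F I
Mark B: refs=null, marked=B F I
Mark H: refs=A D D, marked=B F H I
Mark J: refs=null, marked=B F H I J
Mark C: refs=null D G, marked=B C F H I J
Mark A: refs=B I, marked=A B C F H I J
Mark D: refs=F A C, marked=A B C D F H I J
Mark G: refs=G A null, marked=A B C D F G H I J
Unmarked (collected): E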